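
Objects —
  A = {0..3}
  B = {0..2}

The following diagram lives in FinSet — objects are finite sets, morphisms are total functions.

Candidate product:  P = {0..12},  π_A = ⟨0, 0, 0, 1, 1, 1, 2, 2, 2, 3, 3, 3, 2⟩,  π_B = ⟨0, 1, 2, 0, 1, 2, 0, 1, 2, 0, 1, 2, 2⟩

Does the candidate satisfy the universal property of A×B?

|A|·|B| = 4·3 = 12;  |P| = 13
  → cardinalities differ; no bijection possible.

Answer: NOT A VALID PRODUCT — |P|=13 ≠ |A|·|B|=12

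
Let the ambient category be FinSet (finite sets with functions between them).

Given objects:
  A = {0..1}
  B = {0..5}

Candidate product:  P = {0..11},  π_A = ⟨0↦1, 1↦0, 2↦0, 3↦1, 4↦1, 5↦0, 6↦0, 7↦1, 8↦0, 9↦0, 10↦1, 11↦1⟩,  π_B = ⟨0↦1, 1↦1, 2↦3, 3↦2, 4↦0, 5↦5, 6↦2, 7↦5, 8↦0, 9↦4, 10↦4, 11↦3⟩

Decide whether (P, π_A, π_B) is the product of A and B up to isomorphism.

|A|·|B| = 2·6 = 12;  |P| = 12
Check the pairing map k ↦ (π_A(k), π_B(k)):
  0 ↦ (1,1)
  1 ↦ (0,1)
  2 ↦ (0,3)
  3 ↦ (1,2)
  4 ↦ (1,0)
  5 ↦ (0,5)
  6 ↦ (0,2)
  7 ↦ (1,5)
  8 ↦ (0,0)
  9 ↦ (0,4)
  10 ↦ (1,4)
  11 ↦ (1,3)
distinct pairs in image: 12 / 12 needed
  → bijection onto A×B; projections well-typed.

Answer: VALID PRODUCT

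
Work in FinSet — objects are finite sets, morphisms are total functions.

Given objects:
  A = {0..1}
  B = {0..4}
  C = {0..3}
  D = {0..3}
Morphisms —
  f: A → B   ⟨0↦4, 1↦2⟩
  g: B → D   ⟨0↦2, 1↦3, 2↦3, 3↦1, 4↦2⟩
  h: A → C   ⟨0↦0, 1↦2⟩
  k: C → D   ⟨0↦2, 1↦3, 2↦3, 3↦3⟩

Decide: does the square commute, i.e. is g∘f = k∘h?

Path 1 = f;g:
  0 f→4 g→2
  1 f→2 g→3
  composite₁ = ⟨0↦2, 1↦3⟩
Path 2 = h;k:
  0 h→0 k→2
  1 h→2 k→3
  composite₂ = ⟨0↦2, 1↦3⟩
Equal? YES — commutes

Answer: COMMUTES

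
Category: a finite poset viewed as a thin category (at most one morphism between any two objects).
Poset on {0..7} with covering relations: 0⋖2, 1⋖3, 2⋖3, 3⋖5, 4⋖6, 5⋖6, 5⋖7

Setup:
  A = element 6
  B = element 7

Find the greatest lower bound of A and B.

Common predecessors of 6,7: {0,1,2,3,5}
  0 ⊑ 5
  1 ⊑ 5
  2 ⊑ 5
  3 ⊑ 5
  5 ⊑ 5
glb = 5

Answer: A∧B = 5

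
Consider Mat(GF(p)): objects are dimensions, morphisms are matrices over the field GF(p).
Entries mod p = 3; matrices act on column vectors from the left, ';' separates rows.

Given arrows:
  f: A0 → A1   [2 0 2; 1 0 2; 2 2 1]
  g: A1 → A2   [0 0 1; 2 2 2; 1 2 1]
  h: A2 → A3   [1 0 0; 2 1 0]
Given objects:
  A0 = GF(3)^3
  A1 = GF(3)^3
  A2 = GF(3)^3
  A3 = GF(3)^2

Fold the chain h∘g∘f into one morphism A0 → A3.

Answer: [2 2 1; 2 2 0]

Trace:
  e0=[1,0,0] f→[2,1,2] g→[2,1,0] h→[2,2]
  e1=[0,1,0] f→[0,0,2] g→[2,1,2] h→[2,2]
  e2=[0,0,1] f→[2,2,1] g→[1,1,1] h→[1,0]
composite: [2 2 1; 2 2 0]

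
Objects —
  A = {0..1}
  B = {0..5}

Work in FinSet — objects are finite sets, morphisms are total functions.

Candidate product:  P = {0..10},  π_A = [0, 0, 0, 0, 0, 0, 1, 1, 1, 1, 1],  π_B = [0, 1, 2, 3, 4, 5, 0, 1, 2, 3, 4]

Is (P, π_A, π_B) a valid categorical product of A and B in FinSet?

|A|·|B| = 2·6 = 12;  |P| = 11
  → cardinalities differ; no bijection possible.

Answer: NOT A VALID PRODUCT — |P|=11 ≠ |A|·|B|=12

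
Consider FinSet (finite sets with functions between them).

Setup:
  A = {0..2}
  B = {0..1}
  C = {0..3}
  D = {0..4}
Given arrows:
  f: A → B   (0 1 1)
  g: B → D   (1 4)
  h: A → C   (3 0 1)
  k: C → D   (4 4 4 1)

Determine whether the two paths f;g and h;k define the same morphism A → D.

1) trace f;g:
  0 f→0 g→1
  1 f→1 g→4
  2 f→1 g→4
  ⟦path⟧₁ = (1 4 4)
2) trace h;k:
  0 h→3 k→1
  1 h→0 k→4
  2 h→1 k→4
  ⟦path⟧₂ = (1 4 4)
Equal? YES — commutes

Answer: COMMUTES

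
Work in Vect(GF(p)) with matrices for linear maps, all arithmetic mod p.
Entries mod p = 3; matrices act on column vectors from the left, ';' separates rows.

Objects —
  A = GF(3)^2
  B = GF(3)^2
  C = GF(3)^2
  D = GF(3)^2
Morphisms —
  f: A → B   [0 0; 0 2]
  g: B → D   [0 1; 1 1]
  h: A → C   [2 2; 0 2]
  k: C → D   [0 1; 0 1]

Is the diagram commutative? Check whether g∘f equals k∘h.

1) trace f;g:
  e0=⟨1,0⟩ f→⟨0,0⟩ g→⟨0,0⟩
  e1=⟨0,1⟩ f→⟨0,2⟩ g→⟨2,2⟩
  composite₁ = [0 2; 0 2]
2) trace h;k:
  e0=⟨1,0⟩ h→⟨2,0⟩ k→⟨0,0⟩
  e1=⟨0,1⟩ h→⟨2,2⟩ k→⟨2,2⟩
  composite₂ = [0 2; 0 2]
Equal? YES — commutes

Answer: COMMUTES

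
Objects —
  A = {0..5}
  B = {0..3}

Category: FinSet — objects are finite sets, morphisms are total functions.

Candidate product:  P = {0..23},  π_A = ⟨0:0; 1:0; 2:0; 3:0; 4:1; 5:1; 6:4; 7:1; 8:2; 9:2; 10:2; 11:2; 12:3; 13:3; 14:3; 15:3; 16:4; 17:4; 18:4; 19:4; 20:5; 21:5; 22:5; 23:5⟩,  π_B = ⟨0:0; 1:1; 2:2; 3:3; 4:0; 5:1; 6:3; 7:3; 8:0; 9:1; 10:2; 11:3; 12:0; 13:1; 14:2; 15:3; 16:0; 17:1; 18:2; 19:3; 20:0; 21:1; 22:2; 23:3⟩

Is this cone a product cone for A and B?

|A|·|B| = 6·4 = 24;  |P| = 24
Check the pairing map k ↦ (π_A(k), π_B(k)):
  0 : (0,0)
  1 : (0,1)
  2 : (0,2)
  3 : (0,3)
  4 : (1,0)
  5 : (1,1)
  6 : (4,3)
  7 : (1,3)
  8 : (2,0)
  9 : (2,1)
  10 : (2,2)
  11 : (2,3)
  12 : (3,0)
  13 : (3,1)
  14 : (3,2)
  15 : (3,3)
  16 : (4,0)
  17 : (4,1)
  18 : (4,2)
  19 : (4,3)  ✗ repeats pair of k=6
  20 : (5,0)
  21 : (5,1)
  22 : (5,2)
  23 : (5,3)
distinct pairs in image: 23 / 24 needed
  → (4,3) hit at k=6 and k=19

Answer: NOT A VALID PRODUCT — duplicate pair at indices 19,6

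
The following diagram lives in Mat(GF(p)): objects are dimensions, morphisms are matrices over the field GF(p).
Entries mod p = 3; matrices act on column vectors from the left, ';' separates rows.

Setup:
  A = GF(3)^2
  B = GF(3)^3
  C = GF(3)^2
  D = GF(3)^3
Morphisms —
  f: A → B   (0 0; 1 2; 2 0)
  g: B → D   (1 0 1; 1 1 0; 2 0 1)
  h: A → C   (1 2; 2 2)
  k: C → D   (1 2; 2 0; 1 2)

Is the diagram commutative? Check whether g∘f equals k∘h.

Answer: DOES NOT COMMUTE

Derivation:
Path 1 = f;g:
  e0=⟨1,0⟩ f→⟨0,1,2⟩ g→⟨2,1,2⟩
  e1=⟨0,1⟩ f→⟨0,2,0⟩ g→⟨0,2,0⟩
  composite₁ = (2 0; 1 2; 2 0)
Path 2 = h;k:
  e0=⟨1,0⟩ h→⟨1,2⟩ k→⟨2,2,2⟩
  e1=⟨0,1⟩ h→⟨2,2⟩ k→⟨0,1,0⟩
  composite₂ = (2 0; 2 1; 2 0)
Equal? distinct morphisms ✗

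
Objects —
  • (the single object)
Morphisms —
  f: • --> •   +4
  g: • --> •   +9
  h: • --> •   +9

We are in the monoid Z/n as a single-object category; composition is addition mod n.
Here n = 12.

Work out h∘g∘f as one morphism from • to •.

  0 +4≡4 +9≡1 +9≡10  (mod 12)
result: +10

Answer: +10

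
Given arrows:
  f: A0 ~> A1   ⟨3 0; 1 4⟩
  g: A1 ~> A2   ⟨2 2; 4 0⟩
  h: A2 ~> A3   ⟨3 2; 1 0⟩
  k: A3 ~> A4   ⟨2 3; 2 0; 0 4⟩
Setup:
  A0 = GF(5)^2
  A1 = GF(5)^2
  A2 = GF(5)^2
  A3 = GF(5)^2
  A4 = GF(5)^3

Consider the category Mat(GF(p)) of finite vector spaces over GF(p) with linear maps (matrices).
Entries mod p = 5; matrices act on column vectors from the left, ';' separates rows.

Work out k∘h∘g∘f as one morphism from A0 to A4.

Answer: ⟨0 2; 1 3; 2 2⟩

Work:
  e0=[1,0] f~>[3,1] g~>[3,2] h~>[3,3] k~>[0,1,2]
  e1=[0,1] f~>[0,4] g~>[3,0] h~>[4,3] k~>[2,3,2]
composite: ⟨0 2; 1 3; 2 2⟩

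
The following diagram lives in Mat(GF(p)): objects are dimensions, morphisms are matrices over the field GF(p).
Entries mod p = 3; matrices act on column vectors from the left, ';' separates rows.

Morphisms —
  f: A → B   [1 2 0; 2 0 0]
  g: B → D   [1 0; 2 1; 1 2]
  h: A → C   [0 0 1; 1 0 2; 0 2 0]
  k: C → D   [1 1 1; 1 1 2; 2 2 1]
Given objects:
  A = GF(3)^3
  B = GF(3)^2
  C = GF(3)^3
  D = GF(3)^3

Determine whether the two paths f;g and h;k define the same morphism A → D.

Answer: COMMUTES

Derivation:
Path 1 = f;g:
  e0=[1,0,0] f→[1,2] g→[1,1,2]
  e1=[0,1,0] f→[2,0] g→[2,1,2]
  e2=[0,0,1] f→[0,0] g→[0,0,0]
  composite₁ = [1 2 0; 1 1 0; 2 2 0]
Path 2 = h;k:
  e0=[1,0,0] h→[0,1,0] k→[1,1,2]
  e1=[0,1,0] h→[0,0,2] k→[2,1,2]
  e2=[0,0,1] h→[1,2,0] k→[0,0,0]
  composite₂ = [1 2 0; 1 1 0; 2 2 0]
Equal? same morphism ✓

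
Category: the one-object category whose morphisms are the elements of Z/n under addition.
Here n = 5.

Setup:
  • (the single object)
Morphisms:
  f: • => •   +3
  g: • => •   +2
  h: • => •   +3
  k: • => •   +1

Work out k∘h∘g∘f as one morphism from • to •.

Answer: +4

Work:
  0 +3≡3 +2≡0 +3≡3 +1≡4  (mod 5)
composite: +4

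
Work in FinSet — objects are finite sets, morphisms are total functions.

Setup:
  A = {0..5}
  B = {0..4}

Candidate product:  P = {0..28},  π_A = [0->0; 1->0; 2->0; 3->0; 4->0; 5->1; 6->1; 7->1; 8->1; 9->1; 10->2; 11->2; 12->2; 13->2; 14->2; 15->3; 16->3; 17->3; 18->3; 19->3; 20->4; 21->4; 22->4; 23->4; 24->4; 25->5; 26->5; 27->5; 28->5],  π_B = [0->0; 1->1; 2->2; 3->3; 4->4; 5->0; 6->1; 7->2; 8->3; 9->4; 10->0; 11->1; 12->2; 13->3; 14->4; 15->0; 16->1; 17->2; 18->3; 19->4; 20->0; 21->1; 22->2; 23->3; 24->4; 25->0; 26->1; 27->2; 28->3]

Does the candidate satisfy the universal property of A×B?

Answer: NOT A VALID PRODUCT — |P|=29 ≠ |A|·|B|=30

Derivation:
|A|·|B| = 6·5 = 30;  |P| = 29
  → cardinalities differ; no bijection possible.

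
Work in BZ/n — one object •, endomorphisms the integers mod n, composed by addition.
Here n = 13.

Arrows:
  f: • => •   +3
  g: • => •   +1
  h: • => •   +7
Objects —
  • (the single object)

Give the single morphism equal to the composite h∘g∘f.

Answer: +11

Work:
  0 +3≡3 +1≡4 +7≡11  (mod 13)
⟦path⟧: +11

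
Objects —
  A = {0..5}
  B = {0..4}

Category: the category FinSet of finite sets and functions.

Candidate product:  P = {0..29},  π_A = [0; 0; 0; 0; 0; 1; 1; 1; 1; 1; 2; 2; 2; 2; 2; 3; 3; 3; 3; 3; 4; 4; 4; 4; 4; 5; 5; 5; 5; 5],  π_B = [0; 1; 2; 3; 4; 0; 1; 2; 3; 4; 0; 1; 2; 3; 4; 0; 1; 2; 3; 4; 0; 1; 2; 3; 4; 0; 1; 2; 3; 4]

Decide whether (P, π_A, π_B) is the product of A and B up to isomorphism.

|A|·|B| = 6·5 = 30;  |P| = 30
Check the pairing map k ↦ (π_A(k), π_B(k)):
  0 ↦ (0,0)
  1 ↦ (0,1)
  2 ↦ (0,2)
  3 ↦ (0,3)
  4 ↦ (0,4)
  5 ↦ (1,0)
  6 ↦ (1,1)
  7 ↦ (1,2)
  8 ↦ (1,3)
  9 ↦ (1,4)
  10 ↦ (2,0)
  11 ↦ (2,1)
  12 ↦ (2,2)
  13 ↦ (2,3)
  14 ↦ (2,4)
  15 ↦ (3,0)
  16 ↦ (3,1)
  17 ↦ (3,2)
  18 ↦ (3,3)
  19 ↦ (3,4)
  20 ↦ (4,0)
  21 ↦ (4,1)
  22 ↦ (4,2)
  23 ↦ (4,3)
  24 ↦ (4,4)
  25 ↦ (5,0)
  26 ↦ (5,1)
  27 ↦ (5,2)
  28 ↦ (5,3)
  29 ↦ (5,4)
distinct pairs in image: 30 / 30 needed
  → bijection onto A×B; projections well-typed.

Answer: VALID PRODUCT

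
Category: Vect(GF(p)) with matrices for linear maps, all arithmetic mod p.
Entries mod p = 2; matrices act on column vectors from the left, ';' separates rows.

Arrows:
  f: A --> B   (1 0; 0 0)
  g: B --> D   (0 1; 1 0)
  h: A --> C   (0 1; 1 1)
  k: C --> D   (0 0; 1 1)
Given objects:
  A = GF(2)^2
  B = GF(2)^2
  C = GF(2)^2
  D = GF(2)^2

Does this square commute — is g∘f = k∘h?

Path 1 = f;g:
  e0=[1,0] f-->[1,0] g-->[0,1]
  e1=[0,1] f-->[0,0] g-->[0,0]
  ⟦path⟧₁ = (0 0; 1 0)
Path 2 = h;k:
  e0=[1,0] h-->[0,1] k-->[0,1]
  e1=[0,1] h-->[1,1] k-->[0,0]
  ⟦path⟧₂ = (0 0; 1 0)
Equal? equal; square commutes

Answer: COMMUTES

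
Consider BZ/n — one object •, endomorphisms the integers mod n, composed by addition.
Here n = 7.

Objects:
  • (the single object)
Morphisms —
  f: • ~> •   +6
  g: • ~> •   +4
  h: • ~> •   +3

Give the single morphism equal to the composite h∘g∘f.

  0 +6≡6 +4≡3 +3≡6  (mod 7)
composite: +6

Answer: +6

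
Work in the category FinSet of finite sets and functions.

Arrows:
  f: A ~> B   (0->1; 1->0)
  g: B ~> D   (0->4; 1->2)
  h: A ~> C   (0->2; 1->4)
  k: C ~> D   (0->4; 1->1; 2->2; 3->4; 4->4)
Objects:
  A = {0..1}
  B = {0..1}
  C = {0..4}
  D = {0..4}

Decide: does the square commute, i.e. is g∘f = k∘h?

1) trace f;g:
  0 f~>1 g~>2
  1 f~>0 g~>4
  composite₁ = (0->2; 1->4)
2) trace h;k:
  0 h~>2 k~>2
  1 h~>4 k~>4
  composite₂ = (0->2; 1->4)
Equal? same morphism ✓

Answer: COMMUTES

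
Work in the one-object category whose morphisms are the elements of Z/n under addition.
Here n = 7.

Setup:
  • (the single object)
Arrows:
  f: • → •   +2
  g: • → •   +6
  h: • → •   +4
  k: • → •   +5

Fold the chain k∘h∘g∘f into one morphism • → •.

  0 +2≡2 +6≡1 +4≡5 +5≡3  (mod 7)
result: +3

Answer: +3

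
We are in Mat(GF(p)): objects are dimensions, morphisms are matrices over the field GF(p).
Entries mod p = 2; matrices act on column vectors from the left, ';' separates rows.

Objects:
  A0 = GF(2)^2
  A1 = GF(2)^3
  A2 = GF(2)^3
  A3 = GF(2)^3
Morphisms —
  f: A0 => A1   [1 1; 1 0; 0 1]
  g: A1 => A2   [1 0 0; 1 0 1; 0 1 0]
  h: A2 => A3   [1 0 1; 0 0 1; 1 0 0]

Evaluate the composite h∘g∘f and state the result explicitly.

Answer: [0 1; 1 0; 1 1]

Trace:
  e0=[1,0] f=>[1,1,0] g=>[1,1,1] h=>[0,1,1]
  e1=[0,1] f=>[1,0,1] g=>[1,0,0] h=>[1,0,1]
⟦path⟧: [0 1; 1 0; 1 1]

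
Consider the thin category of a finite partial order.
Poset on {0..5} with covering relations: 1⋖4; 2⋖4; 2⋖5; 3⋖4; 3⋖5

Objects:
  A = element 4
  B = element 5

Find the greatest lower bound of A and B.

Answer: NO MEET EXISTS

Derivation:
Lower bounds of A=4 and B=5: {2,3}
  maximal lower bounds 2 and 3 are incomparable: neither 2<=3 nor 3<=2
→ no greatest lower bound exists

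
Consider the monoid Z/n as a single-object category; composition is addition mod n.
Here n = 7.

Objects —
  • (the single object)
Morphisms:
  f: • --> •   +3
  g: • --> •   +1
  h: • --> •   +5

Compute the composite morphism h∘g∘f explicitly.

Answer: +2

Trace:
  0 +3≡3 +1≡4 +5≡2  (mod 7)
⟦path⟧: +2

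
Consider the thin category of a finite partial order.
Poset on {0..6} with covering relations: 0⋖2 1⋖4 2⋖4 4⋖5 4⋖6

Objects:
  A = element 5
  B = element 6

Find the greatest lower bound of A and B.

Common predecessors of 5,6: {0,1,2,4}
  0 <= 4
  1 <= 4
  2 <= 4
  4 <= 4
glb = 4

Answer: A∧B = 4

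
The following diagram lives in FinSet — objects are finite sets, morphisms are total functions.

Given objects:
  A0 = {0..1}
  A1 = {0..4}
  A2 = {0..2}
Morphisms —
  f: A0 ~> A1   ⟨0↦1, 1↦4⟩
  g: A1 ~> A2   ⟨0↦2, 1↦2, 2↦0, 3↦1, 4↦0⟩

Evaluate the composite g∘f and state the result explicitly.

Answer: ⟨0↦2, 1↦0⟩

Work:
  0 f~>1 g~>2
  1 f~>4 g~>0
⟦path⟧: ⟨0↦2, 1↦0⟩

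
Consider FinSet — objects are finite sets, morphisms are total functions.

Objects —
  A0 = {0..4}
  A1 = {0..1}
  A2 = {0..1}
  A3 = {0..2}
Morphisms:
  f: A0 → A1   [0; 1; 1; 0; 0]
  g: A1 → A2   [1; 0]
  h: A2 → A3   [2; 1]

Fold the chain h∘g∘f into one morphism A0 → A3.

Answer: [1; 2; 2; 1; 1]

Trace:
  0 f→0 g→1 h→1
  1 f→1 g→0 h→2
  2 f→1 g→0 h→2
  3 f→0 g→1 h→1
  4 f→0 g→1 h→1
⟦path⟧: [1; 2; 2; 1; 1]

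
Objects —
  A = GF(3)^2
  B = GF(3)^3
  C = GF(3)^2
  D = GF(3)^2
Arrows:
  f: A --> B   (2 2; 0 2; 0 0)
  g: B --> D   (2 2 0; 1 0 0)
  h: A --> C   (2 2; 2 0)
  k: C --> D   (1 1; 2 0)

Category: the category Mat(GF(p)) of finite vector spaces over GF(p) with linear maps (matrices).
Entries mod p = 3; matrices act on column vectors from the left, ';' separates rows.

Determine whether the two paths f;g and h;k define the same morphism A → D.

Answer: DOES NOT COMMUTE

Trace:
Along f;g (path 1):
  e0=⟨1,0⟩ f-->⟨2,0,0⟩ g-->⟨1,2⟩
  e1=⟨0,1⟩ f-->⟨2,2,0⟩ g-->⟨2,2⟩
  composite₁ = (1 2; 2 2)
Along h;k (path 2):
  e0=⟨1,0⟩ h-->⟨2,2⟩ k-->⟨1,1⟩
  e1=⟨0,1⟩ h-->⟨2,0⟩ k-->⟨2,1⟩
  composite₂ = (1 2; 1 1)
Equal? distinct morphisms ✗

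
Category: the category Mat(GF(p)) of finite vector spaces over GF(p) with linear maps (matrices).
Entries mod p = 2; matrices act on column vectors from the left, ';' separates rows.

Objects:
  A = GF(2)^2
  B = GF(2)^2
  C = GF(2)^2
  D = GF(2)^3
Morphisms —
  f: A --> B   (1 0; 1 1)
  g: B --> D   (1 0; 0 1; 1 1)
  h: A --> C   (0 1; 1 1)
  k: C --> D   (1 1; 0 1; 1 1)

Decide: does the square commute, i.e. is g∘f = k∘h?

Answer: DOES NOT COMMUTE

Work:
1) trace f;g:
  e0=⟨1,0⟩ f-->⟨1,1⟩ g-->⟨1,1,0⟩
  e1=⟨0,1⟩ f-->⟨0,1⟩ g-->⟨0,1,1⟩
  composite₁ = (1 0; 1 1; 0 1)
2) trace h;k:
  e0=⟨1,0⟩ h-->⟨0,1⟩ k-->⟨1,1,1⟩
  e1=⟨0,1⟩ h-->⟨1,1⟩ k-->⟨0,1,0⟩
  composite₂ = (1 0; 1 1; 1 0)
Equal? distinct morphisms ✗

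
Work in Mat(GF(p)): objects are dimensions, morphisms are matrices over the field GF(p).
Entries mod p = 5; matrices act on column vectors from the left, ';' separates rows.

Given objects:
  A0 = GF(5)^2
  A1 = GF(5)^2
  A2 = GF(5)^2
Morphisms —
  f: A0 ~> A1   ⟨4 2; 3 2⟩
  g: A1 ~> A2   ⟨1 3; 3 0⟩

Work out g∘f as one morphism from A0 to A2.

Answer: ⟨3 3; 2 1⟩

Trace:
  e0=[1,0] f~>[4,3] g~>[3,2]
  e1=[0,1] f~>[2,2] g~>[3,1]
composite: ⟨3 3; 2 1⟩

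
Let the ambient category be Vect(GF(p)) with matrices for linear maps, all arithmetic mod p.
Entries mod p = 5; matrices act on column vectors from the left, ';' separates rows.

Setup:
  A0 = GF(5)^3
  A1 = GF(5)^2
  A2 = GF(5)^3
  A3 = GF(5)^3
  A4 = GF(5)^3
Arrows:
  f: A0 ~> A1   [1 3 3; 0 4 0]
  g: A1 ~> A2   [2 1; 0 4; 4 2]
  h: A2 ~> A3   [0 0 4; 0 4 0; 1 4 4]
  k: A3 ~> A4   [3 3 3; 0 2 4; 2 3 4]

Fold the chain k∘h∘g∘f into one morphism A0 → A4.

Answer: [2 4 1; 2 4 1; 4 3 2]

Work:
  e0=[1,0,0] f~>[1,0] g~>[2,0,4] h~>[1,0,3] k~>[2,2,4]
  e1=[0,1,0] f~>[3,4] g~>[0,1,0] h~>[0,4,4] k~>[4,4,3]
  e2=[0,0,1] f~>[3,0] g~>[1,0,2] h~>[3,0,4] k~>[1,1,2]
result: [2 4 1; 2 4 1; 4 3 2]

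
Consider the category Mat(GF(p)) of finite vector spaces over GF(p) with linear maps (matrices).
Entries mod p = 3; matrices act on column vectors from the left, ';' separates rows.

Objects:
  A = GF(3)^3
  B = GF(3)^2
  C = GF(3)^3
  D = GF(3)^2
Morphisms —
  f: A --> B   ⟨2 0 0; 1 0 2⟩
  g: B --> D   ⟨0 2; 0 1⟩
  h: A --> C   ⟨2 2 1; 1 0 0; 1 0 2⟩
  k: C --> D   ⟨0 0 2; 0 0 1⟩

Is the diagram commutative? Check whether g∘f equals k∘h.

Answer: COMMUTES

Derivation:
Path 1 = f;g:
  e0=⟨1,0,0⟩ f-->⟨2,1⟩ g-->⟨2,1⟩
  e1=⟨0,1,0⟩ f-->⟨0,0⟩ g-->⟨0,0⟩
  e2=⟨0,0,1⟩ f-->⟨0,2⟩ g-->⟨1,2⟩
  result₁ = ⟨2 0 1; 1 0 2⟩
Path 2 = h;k:
  e0=⟨1,0,0⟩ h-->⟨2,1,1⟩ k-->⟨2,1⟩
  e1=⟨0,1,0⟩ h-->⟨2,0,0⟩ k-->⟨0,0⟩
  e2=⟨0,0,1⟩ h-->⟨1,0,2⟩ k-->⟨1,2⟩
  result₂ = ⟨2 0 1; 1 0 2⟩
Equal? equal; square commutes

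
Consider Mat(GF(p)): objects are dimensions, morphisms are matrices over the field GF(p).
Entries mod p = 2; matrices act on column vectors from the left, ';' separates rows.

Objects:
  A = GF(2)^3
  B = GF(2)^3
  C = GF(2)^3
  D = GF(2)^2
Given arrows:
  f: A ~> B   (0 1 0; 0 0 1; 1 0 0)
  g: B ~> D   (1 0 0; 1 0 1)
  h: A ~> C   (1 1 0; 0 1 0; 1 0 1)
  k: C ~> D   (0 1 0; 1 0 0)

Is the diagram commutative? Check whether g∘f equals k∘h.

Answer: COMMUTES

Trace:
Path 1 = f;g:
  e0=[1,0,0] f~>[0,0,1] g~>[0,1]
  e1=[0,1,0] f~>[1,0,0] g~>[1,1]
  e2=[0,0,1] f~>[0,1,0] g~>[0,0]
  ⟦path⟧₁ = (0 1 0; 1 1 0)
Path 2 = h;k:
  e0=[1,0,0] h~>[1,0,1] k~>[0,1]
  e1=[0,1,0] h~>[1,1,0] k~>[1,1]
  e2=[0,0,1] h~>[0,0,1] k~>[0,0]
  ⟦path⟧₂ = (0 1 0; 1 1 0)
Equal? same morphism ✓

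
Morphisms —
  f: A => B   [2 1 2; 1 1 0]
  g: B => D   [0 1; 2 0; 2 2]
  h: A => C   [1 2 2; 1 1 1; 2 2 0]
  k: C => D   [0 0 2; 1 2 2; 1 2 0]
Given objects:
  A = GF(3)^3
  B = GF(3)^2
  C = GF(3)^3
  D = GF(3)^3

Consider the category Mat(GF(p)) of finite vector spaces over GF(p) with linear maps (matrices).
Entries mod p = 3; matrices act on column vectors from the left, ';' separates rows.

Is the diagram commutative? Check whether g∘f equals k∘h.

Answer: COMMUTES

Derivation:
Along f;g (path 1):
  e0=(1,0,0) f=>(2,1) g=>(1,1,0)
  e1=(0,1,0) f=>(1,1) g=>(1,2,1)
  e2=(0,0,1) f=>(2,0) g=>(0,1,1)
  result₁ = [1 1 0; 1 2 1; 0 1 1]
Along h;k (path 2):
  e0=(1,0,0) h=>(1,1,2) k=>(1,1,0)
  e1=(0,1,0) h=>(2,1,2) k=>(1,2,1)
  e2=(0,0,1) h=>(2,1,0) k=>(0,1,1)
  result₂ = [1 1 0; 1 2 1; 0 1 1]
Equal? YES — commutes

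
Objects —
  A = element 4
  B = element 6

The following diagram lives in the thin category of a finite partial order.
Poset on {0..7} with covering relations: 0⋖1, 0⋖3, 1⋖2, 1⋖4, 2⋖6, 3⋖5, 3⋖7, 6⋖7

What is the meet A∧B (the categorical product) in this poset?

Answer: A∧B = 1

Trace:
Common predecessors of 4,6: {0,1}
  0 ⊑ 1
  1 ⊑ 1
glb = 1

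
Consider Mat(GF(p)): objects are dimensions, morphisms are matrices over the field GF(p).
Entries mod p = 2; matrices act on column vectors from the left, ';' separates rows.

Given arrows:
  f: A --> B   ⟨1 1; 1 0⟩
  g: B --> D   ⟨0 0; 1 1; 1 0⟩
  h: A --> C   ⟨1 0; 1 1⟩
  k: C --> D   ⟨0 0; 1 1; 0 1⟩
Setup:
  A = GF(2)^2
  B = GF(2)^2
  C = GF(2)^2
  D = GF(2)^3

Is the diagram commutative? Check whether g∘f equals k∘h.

Answer: COMMUTES

Work:
Along f;g (path 1):
  e0=⟨1,0⟩ f-->⟨1,1⟩ g-->⟨0,0,1⟩
  e1=⟨0,1⟩ f-->⟨1,0⟩ g-->⟨0,1,1⟩
  composite₁ = ⟨0 0; 0 1; 1 1⟩
Along h;k (path 2):
  e0=⟨1,0⟩ h-->⟨1,1⟩ k-->⟨0,0,1⟩
  e1=⟨0,1⟩ h-->⟨0,1⟩ k-->⟨0,1,1⟩
  composite₂ = ⟨0 0; 0 1; 1 1⟩
Equal? equal; square commutes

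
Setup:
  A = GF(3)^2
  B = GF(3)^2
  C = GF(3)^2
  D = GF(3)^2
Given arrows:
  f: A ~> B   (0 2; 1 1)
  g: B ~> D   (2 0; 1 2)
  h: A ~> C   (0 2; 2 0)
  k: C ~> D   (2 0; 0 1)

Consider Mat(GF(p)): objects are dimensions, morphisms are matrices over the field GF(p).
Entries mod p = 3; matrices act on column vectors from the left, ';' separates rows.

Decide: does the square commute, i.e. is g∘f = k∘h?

1) trace f;g:
  e0=(1,0) f~>(0,1) g~>(0,2)
  e1=(0,1) f~>(2,1) g~>(1,1)
  ⟦path⟧₁ = (0 1; 2 1)
2) trace h;k:
  e0=(1,0) h~>(0,2) k~>(0,2)
  e1=(0,1) h~>(2,0) k~>(1,0)
  ⟦path⟧₂ = (0 1; 2 0)
Equal? differ; not commutative

Answer: DOES NOT COMMUTE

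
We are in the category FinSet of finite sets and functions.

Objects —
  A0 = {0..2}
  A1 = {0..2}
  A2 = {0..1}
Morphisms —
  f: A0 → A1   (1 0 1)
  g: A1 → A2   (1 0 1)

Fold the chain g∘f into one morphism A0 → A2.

  0 f→1 g→0
  1 f→0 g→1
  2 f→1 g→0
⟦path⟧: (0 1 0)

Answer: (0 1 0)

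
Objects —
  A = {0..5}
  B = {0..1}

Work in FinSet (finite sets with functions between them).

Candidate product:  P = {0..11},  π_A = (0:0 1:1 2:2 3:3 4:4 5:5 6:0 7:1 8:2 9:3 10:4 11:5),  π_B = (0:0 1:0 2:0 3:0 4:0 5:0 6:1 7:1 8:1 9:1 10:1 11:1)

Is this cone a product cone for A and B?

|A|·|B| = 6·2 = 12;  |P| = 12
Check the pairing map k ↦ (π_A(k), π_B(k)):
  0 : (0,0)
  1 : (1,0)
  2 : (2,0)
  3 : (3,0)
  4 : (4,0)
  5 : (5,0)
  6 : (0,1)
  7 : (1,1)
  8 : (2,1)
  9 : (3,1)
  10 : (4,1)
  11 : (5,1)
distinct pairs in image: 12 / 12 needed
  → bijection onto A×B; projections well-typed.

Answer: VALID PRODUCT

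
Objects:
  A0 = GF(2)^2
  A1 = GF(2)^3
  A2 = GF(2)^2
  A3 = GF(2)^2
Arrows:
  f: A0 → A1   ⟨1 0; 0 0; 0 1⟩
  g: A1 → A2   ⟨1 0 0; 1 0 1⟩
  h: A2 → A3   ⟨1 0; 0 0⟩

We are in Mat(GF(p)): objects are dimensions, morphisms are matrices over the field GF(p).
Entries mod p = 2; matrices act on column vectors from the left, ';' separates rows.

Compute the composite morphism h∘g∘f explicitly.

  e0=⟨1,0⟩ f→⟨1,0,0⟩ g→⟨1,1⟩ h→⟨1,0⟩
  e1=⟨0,1⟩ f→⟨0,0,1⟩ g→⟨0,1⟩ h→⟨0,0⟩
composite: ⟨1 0; 0 0⟩

Answer: ⟨1 0; 0 0⟩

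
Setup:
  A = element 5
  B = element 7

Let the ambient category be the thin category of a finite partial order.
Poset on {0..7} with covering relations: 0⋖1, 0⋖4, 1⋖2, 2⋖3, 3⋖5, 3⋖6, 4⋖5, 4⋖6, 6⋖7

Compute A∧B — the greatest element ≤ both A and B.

Common predecessors of 5,7: {0,1,2,3,4}
  maximal lower bounds 3 and 4 are incomparable: neither 3⊑4 nor 4⊑3
→ no greatest lower bound exists

Answer: NO MEET EXISTS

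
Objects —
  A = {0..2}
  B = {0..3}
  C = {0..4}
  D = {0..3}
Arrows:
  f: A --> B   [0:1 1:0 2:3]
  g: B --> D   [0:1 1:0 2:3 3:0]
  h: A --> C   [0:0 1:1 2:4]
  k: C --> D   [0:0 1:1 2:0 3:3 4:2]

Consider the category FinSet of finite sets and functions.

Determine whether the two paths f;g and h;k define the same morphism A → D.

Answer: DOES NOT COMMUTE

Derivation:
Along f;g (path 1):
  0 f-->1 g-->0
  1 f-->0 g-->1
  2 f-->3 g-->0
  composite₁ = [0:0 1:1 2:0]
Along h;k (path 2):
  0 h-->0 k-->0
  1 h-->1 k-->1
  2 h-->4 k-->2
  composite₂ = [0:0 1:1 2:2]
Equal? differ; not commutative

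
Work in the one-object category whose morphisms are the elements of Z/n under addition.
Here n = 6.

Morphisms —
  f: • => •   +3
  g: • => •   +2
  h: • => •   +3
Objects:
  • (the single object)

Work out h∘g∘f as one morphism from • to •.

Answer: +2

Work:
  0 +3≡3 +2≡5 +3≡2  (mod 6)
result: +2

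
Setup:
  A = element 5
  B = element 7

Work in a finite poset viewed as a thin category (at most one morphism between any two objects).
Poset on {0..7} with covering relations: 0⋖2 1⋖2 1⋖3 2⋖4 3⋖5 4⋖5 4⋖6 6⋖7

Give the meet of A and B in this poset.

Answer: A∧B = 4

Trace:
{x : x≤A ∧ x≤B} = {0,1,2,4}  (A=5, B=7)
  0 ≤ 4
  1 ≤ 4
  2 ≤ 4
  4 ≤ 4
glb = 4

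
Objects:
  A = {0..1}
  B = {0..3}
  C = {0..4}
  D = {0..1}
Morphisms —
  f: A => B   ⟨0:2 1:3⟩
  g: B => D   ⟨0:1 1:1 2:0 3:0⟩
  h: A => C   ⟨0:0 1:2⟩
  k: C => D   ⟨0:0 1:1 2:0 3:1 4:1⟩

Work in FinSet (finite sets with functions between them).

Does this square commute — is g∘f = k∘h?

Answer: COMMUTES

Work:
Along f;g (path 1):
  0 f=>2 g=>0
  1 f=>3 g=>0
  composite₁ = ⟨0:0 1:0⟩
Along h;k (path 2):
  0 h=>0 k=>0
  1 h=>2 k=>0
  composite₂ = ⟨0:0 1:0⟩
Equal? equal; square commutes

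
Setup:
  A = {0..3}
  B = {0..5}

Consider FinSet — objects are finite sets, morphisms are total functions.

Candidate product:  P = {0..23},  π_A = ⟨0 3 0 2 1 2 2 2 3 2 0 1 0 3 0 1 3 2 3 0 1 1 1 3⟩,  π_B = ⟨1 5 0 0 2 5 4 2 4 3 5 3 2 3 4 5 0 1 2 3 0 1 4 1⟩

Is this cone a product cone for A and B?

Answer: VALID PRODUCT

Derivation:
|A|·|B| = 4·6 = 24;  |P| = 24
Check the pairing map k ↦ (π_A(k), π_B(k)):
  0 : (0,1)
  1 : (3,5)
  2 : (0,0)
  3 : (2,0)
  4 : (1,2)
  5 : (2,5)
  6 : (2,4)
  7 : (2,2)
  8 : (3,4)
  9 : (2,3)
  10 : (0,5)
  11 : (1,3)
  12 : (0,2)
  13 : (3,3)
  14 : (0,4)
  15 : (1,5)
  16 : (3,0)
  17 : (2,1)
  18 : (3,2)
  19 : (0,3)
  20 : (1,0)
  21 : (1,1)
  22 : (1,4)
  23 : (3,1)
distinct pairs in image: 24 / 24 needed
  → bijection onto A×B; projections well-typed.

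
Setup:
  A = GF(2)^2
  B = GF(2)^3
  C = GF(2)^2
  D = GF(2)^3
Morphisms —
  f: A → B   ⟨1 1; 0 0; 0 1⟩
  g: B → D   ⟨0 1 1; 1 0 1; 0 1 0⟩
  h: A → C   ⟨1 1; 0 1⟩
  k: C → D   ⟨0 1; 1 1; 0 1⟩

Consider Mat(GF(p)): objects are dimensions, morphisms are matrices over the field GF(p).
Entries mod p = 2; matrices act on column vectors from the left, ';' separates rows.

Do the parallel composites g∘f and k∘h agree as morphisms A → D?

Along f;g (path 1):
  e0=[1,0] f→[1,0,0] g→[0,1,0]
  e1=[0,1] f→[1,0,1] g→[1,0,0]
  ⟦path⟧₁ = ⟨0 1; 1 0; 0 0⟩
Along h;k (path 2):
  e0=[1,0] h→[1,0] k→[0,1,0]
  e1=[0,1] h→[1,1] k→[1,0,1]
  ⟦path⟧₂ = ⟨0 1; 1 0; 0 1⟩
Equal? differ; not commutative

Answer: DOES NOT COMMUTE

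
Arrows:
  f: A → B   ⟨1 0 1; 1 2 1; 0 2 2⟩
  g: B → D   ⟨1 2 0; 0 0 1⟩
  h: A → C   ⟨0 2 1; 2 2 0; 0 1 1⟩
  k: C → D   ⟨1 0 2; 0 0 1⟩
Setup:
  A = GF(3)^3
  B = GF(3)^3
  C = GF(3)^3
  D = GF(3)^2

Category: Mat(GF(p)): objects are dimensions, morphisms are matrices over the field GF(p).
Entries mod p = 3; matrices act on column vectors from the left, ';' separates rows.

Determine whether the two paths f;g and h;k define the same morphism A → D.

Answer: DOES NOT COMMUTE

Work:
1) trace f;g:
  e0=⟨1,0,0⟩ f→⟨1,1,0⟩ g→⟨0,0⟩
  e1=⟨0,1,0⟩ f→⟨0,2,2⟩ g→⟨1,2⟩
  e2=⟨0,0,1⟩ f→⟨1,1,2⟩ g→⟨0,2⟩
  ⟦path⟧₁ = ⟨0 1 0; 0 2 2⟩
2) trace h;k:
  e0=⟨1,0,0⟩ h→⟨0,2,0⟩ k→⟨0,0⟩
  e1=⟨0,1,0⟩ h→⟨2,2,1⟩ k→⟨1,1⟩
  e2=⟨0,0,1⟩ h→⟨1,0,1⟩ k→⟨0,1⟩
  ⟦path⟧₂ = ⟨0 1 0; 0 1 1⟩
Equal? distinct morphisms ✗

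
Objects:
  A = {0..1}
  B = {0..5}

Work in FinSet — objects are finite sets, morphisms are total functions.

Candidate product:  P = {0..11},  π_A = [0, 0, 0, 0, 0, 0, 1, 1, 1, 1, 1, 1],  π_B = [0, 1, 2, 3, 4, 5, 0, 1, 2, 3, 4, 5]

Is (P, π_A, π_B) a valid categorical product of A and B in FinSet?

|A|·|B| = 2·6 = 12;  |P| = 12
Check the pairing map k ↦ (π_A(k), π_B(k)):
  0 : (0,0)
  1 : (0,1)
  2 : (0,2)
  3 : (0,3)
  4 : (0,4)
  5 : (0,5)
  6 : (1,0)
  7 : (1,1)
  8 : (1,2)
  9 : (1,3)
  10 : (1,4)
  11 : (1,5)
distinct pairs in image: 12 / 12 needed
  → bijection onto A×B; projections well-typed.

Answer: VALID PRODUCT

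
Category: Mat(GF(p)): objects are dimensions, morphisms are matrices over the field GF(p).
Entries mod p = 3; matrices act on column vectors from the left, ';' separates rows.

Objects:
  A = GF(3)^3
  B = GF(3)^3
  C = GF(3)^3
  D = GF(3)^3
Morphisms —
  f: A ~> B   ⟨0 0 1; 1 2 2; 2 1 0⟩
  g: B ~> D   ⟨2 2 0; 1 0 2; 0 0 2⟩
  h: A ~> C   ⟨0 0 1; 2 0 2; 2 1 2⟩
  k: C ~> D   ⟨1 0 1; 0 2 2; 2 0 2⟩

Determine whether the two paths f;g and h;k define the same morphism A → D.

1) trace f;g:
  e0=(1,0,0) f~>(0,1,2) g~>(2,1,1)
  e1=(0,1,0) f~>(0,2,1) g~>(1,2,2)
  e2=(0,0,1) f~>(1,2,0) g~>(0,1,0)
  result₁ = ⟨2 1 0; 1 2 1; 1 2 0⟩
2) trace h;k:
  e0=(1,0,0) h~>(0,2,2) k~>(2,2,1)
  e1=(0,1,0) h~>(0,0,1) k~>(1,2,2)
  e2=(0,0,1) h~>(1,2,2) k~>(0,2,0)
  result₂ = ⟨2 1 0; 2 2 2; 1 2 0⟩
Equal? differ; not commutative

Answer: DOES NOT COMMUTE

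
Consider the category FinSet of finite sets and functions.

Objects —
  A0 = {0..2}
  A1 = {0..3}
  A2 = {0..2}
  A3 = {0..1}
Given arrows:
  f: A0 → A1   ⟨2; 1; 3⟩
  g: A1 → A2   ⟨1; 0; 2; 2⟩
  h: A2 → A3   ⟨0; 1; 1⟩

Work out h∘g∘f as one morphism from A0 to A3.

  0 f→2 g→2 h→1
  1 f→1 g→0 h→0
  2 f→3 g→2 h→1
⟦path⟧: ⟨1; 0; 1⟩

Answer: ⟨1; 0; 1⟩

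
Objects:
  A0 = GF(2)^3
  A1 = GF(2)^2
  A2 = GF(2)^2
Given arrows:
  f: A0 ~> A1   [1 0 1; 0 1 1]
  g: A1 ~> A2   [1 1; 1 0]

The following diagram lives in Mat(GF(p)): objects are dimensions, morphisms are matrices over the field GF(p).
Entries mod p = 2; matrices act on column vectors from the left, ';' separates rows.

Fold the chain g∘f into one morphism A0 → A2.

  e0=(1,0,0) f~>(1,0) g~>(1,1)
  e1=(0,1,0) f~>(0,1) g~>(1,0)
  e2=(0,0,1) f~>(1,1) g~>(0,1)
result: [1 1 0; 1 0 1]

Answer: [1 1 0; 1 0 1]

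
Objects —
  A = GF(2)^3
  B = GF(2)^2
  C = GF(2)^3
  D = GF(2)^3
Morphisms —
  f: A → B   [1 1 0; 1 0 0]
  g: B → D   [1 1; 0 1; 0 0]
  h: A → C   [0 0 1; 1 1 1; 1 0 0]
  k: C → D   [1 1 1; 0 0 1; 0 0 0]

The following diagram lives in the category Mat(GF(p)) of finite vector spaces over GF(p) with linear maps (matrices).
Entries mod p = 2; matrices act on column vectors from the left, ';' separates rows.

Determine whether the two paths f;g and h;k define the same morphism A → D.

Answer: COMMUTES

Work:
1) trace f;g:
  e0=⟨1,0,0⟩ f→⟨1,1⟩ g→⟨0,1,0⟩
  e1=⟨0,1,0⟩ f→⟨1,0⟩ g→⟨1,0,0⟩
  e2=⟨0,0,1⟩ f→⟨0,0⟩ g→⟨0,0,0⟩
  ⟦path⟧₁ = [0 1 0; 1 0 0; 0 0 0]
2) trace h;k:
  e0=⟨1,0,0⟩ h→⟨0,1,1⟩ k→⟨0,1,0⟩
  e1=⟨0,1,0⟩ h→⟨0,1,0⟩ k→⟨1,0,0⟩
  e2=⟨0,0,1⟩ h→⟨1,1,0⟩ k→⟨0,0,0⟩
  ⟦path⟧₂ = [0 1 0; 1 0 0; 0 0 0]
Equal? equal; square commutes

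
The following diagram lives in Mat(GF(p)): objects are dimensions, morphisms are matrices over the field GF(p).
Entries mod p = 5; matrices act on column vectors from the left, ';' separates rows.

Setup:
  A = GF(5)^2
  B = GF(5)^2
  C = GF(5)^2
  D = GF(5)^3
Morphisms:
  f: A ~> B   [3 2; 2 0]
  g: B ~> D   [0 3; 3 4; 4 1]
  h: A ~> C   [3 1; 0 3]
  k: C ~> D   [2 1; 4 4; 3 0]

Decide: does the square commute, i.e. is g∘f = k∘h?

Along f;g (path 1):
  e0=⟨1,0⟩ f~>⟨3,2⟩ g~>⟨1,2,4⟩
  e1=⟨0,1⟩ f~>⟨2,0⟩ g~>⟨0,1,3⟩
  composite₁ = [1 0; 2 1; 4 3]
Along h;k (path 2):
  e0=⟨1,0⟩ h~>⟨3,0⟩ k~>⟨1,2,4⟩
  e1=⟨0,1⟩ h~>⟨1,3⟩ k~>⟨0,1,3⟩
  composite₂ = [1 0; 2 1; 4 3]
Equal? equal; square commutes

Answer: COMMUTES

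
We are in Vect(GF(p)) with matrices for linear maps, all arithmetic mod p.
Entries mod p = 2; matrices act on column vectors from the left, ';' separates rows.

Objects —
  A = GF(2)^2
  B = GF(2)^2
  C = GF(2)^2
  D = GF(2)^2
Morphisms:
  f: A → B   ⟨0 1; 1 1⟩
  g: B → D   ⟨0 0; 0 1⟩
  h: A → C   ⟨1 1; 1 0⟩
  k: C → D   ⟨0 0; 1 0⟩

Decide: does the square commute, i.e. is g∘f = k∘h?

Path 1 = f;g:
  e0=⟨1,0⟩ f→⟨0,1⟩ g→⟨0,1⟩
  e1=⟨0,1⟩ f→⟨1,1⟩ g→⟨0,1⟩
  composite₁ = ⟨0 0; 1 1⟩
Path 2 = h;k:
  e0=⟨1,0⟩ h→⟨1,1⟩ k→⟨0,1⟩
  e1=⟨0,1⟩ h→⟨1,0⟩ k→⟨0,1⟩
  composite₂ = ⟨0 0; 1 1⟩
Equal? YES — commutes

Answer: COMMUTES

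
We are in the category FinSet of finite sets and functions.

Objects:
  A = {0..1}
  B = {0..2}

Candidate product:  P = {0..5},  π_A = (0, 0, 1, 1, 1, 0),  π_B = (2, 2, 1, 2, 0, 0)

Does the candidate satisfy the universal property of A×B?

Answer: NOT A VALID PRODUCT — duplicate pair at indices 1,0

Trace:
|A|·|B| = 2·3 = 6;  |P| = 6
Check the pairing map k ↦ (π_A(k), π_B(k)):
  0 -> (0,2)
  1 -> (0,2)  ✗ repeats pair of k=0
  2 -> (1,1)
  3 -> (1,2)
  4 -> (1,0)
  5 -> (0,0)
distinct pairs in image: 5 / 6 needed
  → (0,2) hit at k=0 and k=1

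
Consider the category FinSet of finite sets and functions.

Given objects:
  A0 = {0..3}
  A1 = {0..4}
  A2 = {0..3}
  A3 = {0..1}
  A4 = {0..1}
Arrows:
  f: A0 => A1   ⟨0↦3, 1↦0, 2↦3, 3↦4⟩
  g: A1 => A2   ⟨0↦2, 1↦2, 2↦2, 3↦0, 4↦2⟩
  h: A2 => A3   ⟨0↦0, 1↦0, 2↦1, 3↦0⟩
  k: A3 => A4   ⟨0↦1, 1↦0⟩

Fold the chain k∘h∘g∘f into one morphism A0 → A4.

  0 f=>3 g=>0 h=>0 k=>1
  1 f=>0 g=>2 h=>1 k=>0
  2 f=>3 g=>0 h=>0 k=>1
  3 f=>4 g=>2 h=>1 k=>0
⟦path⟧: ⟨0↦1, 1↦0, 2↦1, 3↦0⟩

Answer: ⟨0↦1, 1↦0, 2↦1, 3↦0⟩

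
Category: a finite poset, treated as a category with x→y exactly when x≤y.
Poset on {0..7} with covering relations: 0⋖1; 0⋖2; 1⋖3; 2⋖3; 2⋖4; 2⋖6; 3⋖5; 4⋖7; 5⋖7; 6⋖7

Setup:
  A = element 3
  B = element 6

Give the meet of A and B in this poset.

Answer: A∧B = 2

Work:
{x : x<=A ∧ x<=B} = {0,2}  (A=3, B=6)
  0 <= 2
  2 <= 2
glb = 2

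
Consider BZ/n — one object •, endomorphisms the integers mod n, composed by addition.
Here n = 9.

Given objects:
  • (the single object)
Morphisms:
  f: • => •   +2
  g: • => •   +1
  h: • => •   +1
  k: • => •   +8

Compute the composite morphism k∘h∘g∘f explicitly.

  0 +2≡2 +1≡3 +1≡4 +8≡3  (mod 9)
result: +3

Answer: +3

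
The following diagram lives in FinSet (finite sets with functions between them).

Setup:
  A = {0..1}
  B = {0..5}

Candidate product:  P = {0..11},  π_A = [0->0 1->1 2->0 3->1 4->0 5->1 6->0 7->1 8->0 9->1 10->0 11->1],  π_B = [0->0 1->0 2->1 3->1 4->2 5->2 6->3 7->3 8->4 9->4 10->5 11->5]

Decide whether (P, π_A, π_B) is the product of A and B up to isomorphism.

|A|·|B| = 2·6 = 12;  |P| = 12
Check the pairing map k ↦ (π_A(k), π_B(k)):
  0 -> (0,0)
  1 -> (1,0)
  2 -> (0,1)
  3 -> (1,1)
  4 -> (0,2)
  5 -> (1,2)
  6 -> (0,3)
  7 -> (1,3)
  8 -> (0,4)
  9 -> (1,4)
  10 -> (0,5)
  11 -> (1,5)
distinct pairs in image: 12 / 12 needed
  → bijection onto A×B; projections well-typed.

Answer: VALID PRODUCT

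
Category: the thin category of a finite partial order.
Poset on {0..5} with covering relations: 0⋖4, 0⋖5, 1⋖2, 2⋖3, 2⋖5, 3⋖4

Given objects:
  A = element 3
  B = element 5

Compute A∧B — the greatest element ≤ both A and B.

{x : x<=A ∧ x<=B} = {1,2}  (A=3, B=5)
  1 <= 2
  2 <= 2
glb = 2

Answer: A∧B = 2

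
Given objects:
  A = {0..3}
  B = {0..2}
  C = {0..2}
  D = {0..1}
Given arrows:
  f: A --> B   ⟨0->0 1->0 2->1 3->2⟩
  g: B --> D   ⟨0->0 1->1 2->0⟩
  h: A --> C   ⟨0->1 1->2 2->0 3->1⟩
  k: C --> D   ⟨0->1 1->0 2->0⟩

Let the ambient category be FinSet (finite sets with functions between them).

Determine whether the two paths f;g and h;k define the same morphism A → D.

Along f;g (path 1):
  0 f-->0 g-->0
  1 f-->0 g-->0
  2 f-->1 g-->1
  3 f-->2 g-->0
  composite₁ = ⟨0->0 1->0 2->1 3->0⟩
Along h;k (path 2):
  0 h-->1 k-->0
  1 h-->2 k-->0
  2 h-->0 k-->1
  3 h-->1 k-->0
  composite₂ = ⟨0->0 1->0 2->1 3->0⟩
Equal? equal; square commutes

Answer: COMMUTES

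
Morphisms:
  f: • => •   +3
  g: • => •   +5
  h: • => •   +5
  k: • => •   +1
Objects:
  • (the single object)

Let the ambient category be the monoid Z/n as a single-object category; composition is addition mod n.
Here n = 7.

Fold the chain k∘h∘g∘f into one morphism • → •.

Answer: +0

Work:
  0 +3≡3 +5≡1 +5≡6 +1≡0  (mod 7)
result: +0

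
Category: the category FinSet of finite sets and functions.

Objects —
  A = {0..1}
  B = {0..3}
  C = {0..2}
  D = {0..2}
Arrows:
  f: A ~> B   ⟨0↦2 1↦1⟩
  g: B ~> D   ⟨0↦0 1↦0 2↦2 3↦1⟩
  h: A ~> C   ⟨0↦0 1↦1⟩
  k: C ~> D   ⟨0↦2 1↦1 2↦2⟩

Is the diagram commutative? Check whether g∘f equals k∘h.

Answer: DOES NOT COMMUTE

Trace:
Path 1 = f;g:
  0 f~>2 g~>2
  1 f~>1 g~>0
  composite₁ = ⟨0↦2 1↦0⟩
Path 2 = h;k:
  0 h~>0 k~>2
  1 h~>1 k~>1
  composite₂ = ⟨0↦2 1↦1⟩
Equal? differ; not commutative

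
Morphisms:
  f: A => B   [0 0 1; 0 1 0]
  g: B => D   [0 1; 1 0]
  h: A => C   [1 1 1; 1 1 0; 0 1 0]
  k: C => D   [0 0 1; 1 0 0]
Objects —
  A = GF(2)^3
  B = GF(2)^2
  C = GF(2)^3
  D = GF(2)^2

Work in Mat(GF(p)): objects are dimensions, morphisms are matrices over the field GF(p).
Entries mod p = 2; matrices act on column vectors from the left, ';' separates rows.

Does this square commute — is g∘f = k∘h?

Path 1 = f;g:
  e0=[1,0,0] f=>[0,0] g=>[0,0]
  e1=[0,1,0] f=>[0,1] g=>[1,0]
  e2=[0,0,1] f=>[1,0] g=>[0,1]
  ⟦path⟧₁ = [0 1 0; 0 0 1]
Path 2 = h;k:
  e0=[1,0,0] h=>[1,1,0] k=>[0,1]
  e1=[0,1,0] h=>[1,1,1] k=>[1,1]
  e2=[0,0,1] h=>[1,0,0] k=>[0,1]
  ⟦path⟧₂ = [0 1 0; 1 1 1]
Equal? NO — does not commute

Answer: DOES NOT COMMUTE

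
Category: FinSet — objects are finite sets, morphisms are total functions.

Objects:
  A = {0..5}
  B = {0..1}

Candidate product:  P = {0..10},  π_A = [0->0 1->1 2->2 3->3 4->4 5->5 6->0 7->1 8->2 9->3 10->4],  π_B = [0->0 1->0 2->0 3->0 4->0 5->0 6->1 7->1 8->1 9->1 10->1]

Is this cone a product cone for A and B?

Answer: NOT A VALID PRODUCT — |P|=11 ≠ |A|·|B|=12

Derivation:
|A|·|B| = 6·2 = 12;  |P| = 11
  → cardinalities differ; no bijection possible.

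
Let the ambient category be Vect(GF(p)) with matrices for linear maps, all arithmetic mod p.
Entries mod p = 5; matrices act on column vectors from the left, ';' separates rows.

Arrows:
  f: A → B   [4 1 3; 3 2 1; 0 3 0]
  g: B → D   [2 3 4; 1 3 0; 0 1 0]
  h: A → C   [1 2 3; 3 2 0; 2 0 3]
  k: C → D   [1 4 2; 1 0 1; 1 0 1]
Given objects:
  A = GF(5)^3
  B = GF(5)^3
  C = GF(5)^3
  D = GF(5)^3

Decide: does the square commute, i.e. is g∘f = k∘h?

Path 1 = f;g:
  e0=⟨1,0,0⟩ f→⟨4,3,0⟩ g→⟨2,3,3⟩
  e1=⟨0,1,0⟩ f→⟨1,2,3⟩ g→⟨0,2,2⟩
  e2=⟨0,0,1⟩ f→⟨3,1,0⟩ g→⟨4,1,1⟩
  composite₁ = [2 0 4; 3 2 1; 3 2 1]
Path 2 = h;k:
  e0=⟨1,0,0⟩ h→⟨1,3,2⟩ k→⟨2,3,3⟩
  e1=⟨0,1,0⟩ h→⟨2,2,0⟩ k→⟨0,2,2⟩
  e2=⟨0,0,1⟩ h→⟨3,0,3⟩ k→⟨4,1,1⟩
  composite₂ = [2 0 4; 3 2 1; 3 2 1]
Equal? YES — commutes

Answer: COMMUTES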